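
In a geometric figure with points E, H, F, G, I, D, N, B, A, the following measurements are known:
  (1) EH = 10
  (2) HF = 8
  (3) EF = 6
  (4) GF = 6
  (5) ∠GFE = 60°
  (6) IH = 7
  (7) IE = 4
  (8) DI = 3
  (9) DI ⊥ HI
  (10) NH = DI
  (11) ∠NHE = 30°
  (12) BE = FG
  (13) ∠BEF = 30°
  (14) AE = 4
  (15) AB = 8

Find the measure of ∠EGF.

Step 1: By the law of cosines on triangle GFE: GE² = 6² + 6² − 2·6·6·cos(60°) = 36, so GE = 6.
Step 2: By the inverse law of cosines on triangle EGF: cos(∠EGF) = (6² + 6² − 6²) / (2·6·6) = 36/72 = 0.5, so ∠EGF = 60°.

Therefore, the measure of angle ∠EGF = 60°.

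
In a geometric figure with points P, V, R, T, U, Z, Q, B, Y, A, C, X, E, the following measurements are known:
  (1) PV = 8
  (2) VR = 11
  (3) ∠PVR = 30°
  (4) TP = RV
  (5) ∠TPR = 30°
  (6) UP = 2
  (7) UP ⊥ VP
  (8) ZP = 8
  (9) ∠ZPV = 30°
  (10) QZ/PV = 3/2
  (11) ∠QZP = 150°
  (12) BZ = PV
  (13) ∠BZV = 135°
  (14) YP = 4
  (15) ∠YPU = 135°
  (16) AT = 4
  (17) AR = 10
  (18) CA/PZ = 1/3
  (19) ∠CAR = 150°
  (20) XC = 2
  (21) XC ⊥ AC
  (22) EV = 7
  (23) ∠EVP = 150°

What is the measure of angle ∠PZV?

Step 1: By the law of cosines on triangle ZPV: ZV² = 8² + 8² − 2·8·8·cos(30°) = 17.15, so ZV ≈ 4.14.
Step 2: By the inverse law of cosines on triangle PZV: cos(∠PZV) = (8² + 4.14² − 8²) / (2·8·4.14) = 17.15/66.26 = 0.2588, so ∠PZV = 75°.

Therefore, the measure of angle ∠PZV = 75°.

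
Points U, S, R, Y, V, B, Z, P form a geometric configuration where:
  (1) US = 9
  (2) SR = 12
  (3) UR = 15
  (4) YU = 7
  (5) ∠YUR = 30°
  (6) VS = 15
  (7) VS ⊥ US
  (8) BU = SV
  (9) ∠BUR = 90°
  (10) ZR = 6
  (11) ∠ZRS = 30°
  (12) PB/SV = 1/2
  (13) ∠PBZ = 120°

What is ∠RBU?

From the given relations: BU = SV = 15.
Step 1: By the law of cosines on triangle BUR: BR² = 15² + 15² − 2·15·15·cos(90°) = 450, so BR = 15·√2.
Step 2: By the inverse law of cosines on triangle RBU: cos(∠RBU) = ((15·√2)² + 15² − 15²) / (2·15·√2·15) = 450/636.4 = 0.7071, so ∠RBU = 45°.

Therefore, the measure of angle ∠RBU = 45°.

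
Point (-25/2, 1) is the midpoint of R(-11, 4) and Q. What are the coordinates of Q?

Using the midpoint formula: M = ((x1 + x2)/2, (y1 + y2)/2)
We know M = (-25/2, 1) and R = (-11, 4)
For x: -25/2 = (-11 + x2)/2, so x2 = 2*-25/2 - -11 = -14
For y: 1 = (4 + y2)/2, so y2 = 2*1 - 4 = -2
Q = (-14, -2)

(-14, -2)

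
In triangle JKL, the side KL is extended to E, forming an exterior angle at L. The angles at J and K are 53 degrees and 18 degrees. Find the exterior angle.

Exterior angle = 53 + 18 = 71 degrees (exterior angle theorem).

71 degrees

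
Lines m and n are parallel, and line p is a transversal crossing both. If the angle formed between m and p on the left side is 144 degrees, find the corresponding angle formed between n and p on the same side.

Corresponding angles are equal: 144 degrees.

144 degrees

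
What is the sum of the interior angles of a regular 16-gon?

The sum of interior angles of an n-sided polygon is (n - 2) * 180.
For n = 16: (16 - 2) * 180 = 14 * 180 = 2520 degrees.

2520 degrees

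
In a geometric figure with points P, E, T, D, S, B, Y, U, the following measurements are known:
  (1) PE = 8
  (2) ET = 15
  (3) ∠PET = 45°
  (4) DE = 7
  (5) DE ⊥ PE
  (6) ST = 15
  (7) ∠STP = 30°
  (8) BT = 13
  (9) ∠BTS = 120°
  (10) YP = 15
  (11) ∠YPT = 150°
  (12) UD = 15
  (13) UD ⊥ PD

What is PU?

Step 1: By the law of cosines on triangle DEP: DP² = 7² + 8² − 2·7·8·cos(90°) = 113, so DP = √113.
Step 2: By the law of cosines on triangle PDU: PU² = √113² + 15² − 2·√113·15·cos(90°) = 338, so PU = 13·√2.

Therefore, the length of PU = 13·√2.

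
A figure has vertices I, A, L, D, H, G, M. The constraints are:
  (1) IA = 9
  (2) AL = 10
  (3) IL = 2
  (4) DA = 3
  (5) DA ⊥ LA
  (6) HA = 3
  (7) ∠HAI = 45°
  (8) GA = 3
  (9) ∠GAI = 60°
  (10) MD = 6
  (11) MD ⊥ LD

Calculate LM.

Step 1: By the law of cosines on triangle LAD: LD² = 10² + 3² − 2·10·3·cos(90°) = 109, so LD = √109.
Step 2: By the law of cosines on triangle LDM: LM² = √109² + 6² − 2·√109·6·cos(90°) = 145, so LM = √145.

Therefore, the length of LM = √145.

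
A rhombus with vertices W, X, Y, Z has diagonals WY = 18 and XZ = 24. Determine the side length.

Half-diagonals are 9 and 12. side = sqrt(9^2 + 12^2) = sqrt(225) = 15

15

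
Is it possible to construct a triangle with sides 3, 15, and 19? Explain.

No.
The triangle inequality is violated: 3 + 15 = 18 ≤ 19.
These lengths cannot form a triangle.

No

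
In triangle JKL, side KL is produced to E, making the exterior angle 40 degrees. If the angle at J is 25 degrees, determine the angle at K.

By the exterior angle theorem: exterior angle = sum of remote interior angles.
40 = 25 + angle K
angle K = 40 - 25 = 15 degrees

15 degrees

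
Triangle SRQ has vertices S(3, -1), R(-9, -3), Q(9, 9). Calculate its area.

The Shoelace formula computes the area from vertex coordinates by summing cross products.
For vertices (3,-1), (-9,-3), (9,9):
Signed sum = 3*-3 - -9*-1 + -9*9 - 9*-3 + 9*-1 - 3*9
= -18 + -54 + -36 = -108
Area = (1/2)|-108| = 54.

54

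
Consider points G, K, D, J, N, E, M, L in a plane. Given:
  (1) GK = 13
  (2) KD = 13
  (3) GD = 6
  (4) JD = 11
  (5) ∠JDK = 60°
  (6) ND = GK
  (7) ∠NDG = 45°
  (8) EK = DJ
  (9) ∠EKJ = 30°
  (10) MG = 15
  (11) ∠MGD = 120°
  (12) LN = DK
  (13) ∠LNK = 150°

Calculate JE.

From the given relations: EK = DJ = 11.
Step 1: By the law of cosines on triangle JDK: JK² = 11² + 13² − 2·11·13·cos(60°) = 147, so JK = 7·√3.
Step 2: By the law of cosines on triangle JKE: JE² = (7·√3)² + 11² − 2·7·√3·11·cos(30°) = 37, so JE = √37.

Therefore, the length of JE = √37.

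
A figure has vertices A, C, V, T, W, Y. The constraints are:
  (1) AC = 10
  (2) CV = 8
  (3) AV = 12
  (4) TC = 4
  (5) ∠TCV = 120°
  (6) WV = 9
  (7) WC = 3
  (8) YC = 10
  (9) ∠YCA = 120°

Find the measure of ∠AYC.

Step 1: By the law of cosines on triangle YCA: YA² = 10² + 10² − 2·10·10·cos(120°) = 300, so YA = 10·√3.
Step 2: By the inverse law of cosines on triangle AYC: cos(∠AYC) = ((10·√3)² + 10² − 10²) / (2·10·√3·10) = 300/346.41 = 0.866, so ∠AYC = 30°.

Therefore, the measure of angle ∠AYC = 30°.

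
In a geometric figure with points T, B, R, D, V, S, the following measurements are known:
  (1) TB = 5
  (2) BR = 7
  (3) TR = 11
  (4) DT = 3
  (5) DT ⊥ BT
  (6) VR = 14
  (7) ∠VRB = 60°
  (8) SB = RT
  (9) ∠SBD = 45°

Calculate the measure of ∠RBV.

Step 1: By the law of cosines on triangle BRV: BV² = 7² + 14² − 2·7·14·cos(60°) = 147, so BV = 7·√3.
Step 2: By the inverse law of cosines on triangle RBV: cos(∠RBV) = (7² + (7·√3)² − 14²) / (2·7·7·√3) = 0/169.74 = 0, so ∠RBV = 90°.

Therefore, the measure of angle ∠RBV = 90°.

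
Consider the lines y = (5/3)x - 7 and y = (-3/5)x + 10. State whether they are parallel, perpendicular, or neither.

Slope of line 1: m1 = 5/3
Slope of line 2: m2 = -3/5
m1 * m2 = (5/3) * (-3/5) = -1 = -1, so the lines are perpendicular.

Perpendicular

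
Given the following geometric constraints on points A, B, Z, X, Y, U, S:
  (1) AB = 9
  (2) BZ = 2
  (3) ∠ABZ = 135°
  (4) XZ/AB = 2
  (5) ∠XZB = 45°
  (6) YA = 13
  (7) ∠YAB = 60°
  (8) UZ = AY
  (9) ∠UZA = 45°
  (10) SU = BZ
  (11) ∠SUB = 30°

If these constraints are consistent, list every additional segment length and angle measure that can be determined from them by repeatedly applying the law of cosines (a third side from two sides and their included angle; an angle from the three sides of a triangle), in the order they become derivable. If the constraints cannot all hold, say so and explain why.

The constraints are consistent. Derivable facts, in order:
After 1 step:
- AZ ≈ 10.51
- BX ≈ 16.65
- BY = √133
After 2 steps:
- AU ≈ 9.29
- ∠ABY = 77.48°
- ∠AYB = 42.52°
- ∠AZB = 37.27°
- ∠BAZ = 7.73°
- ∠BXZ = 4.87°
- ∠XBZ = 130.13°
After 3 steps:
- ∠AUZ = 53.16°
- ∠UAZ = 81.84°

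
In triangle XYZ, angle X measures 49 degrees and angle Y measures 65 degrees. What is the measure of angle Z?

By the triangle angle sum property, the three interior angles of any triangle add up to 180°.
We know angle X = 49° and angle Y = 65°, so their sum is 114°.
Therefore angle Z = 180° - 114° = 66°.

66 degrees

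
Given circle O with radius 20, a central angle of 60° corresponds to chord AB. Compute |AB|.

Drop a perpendicular from the center to the chord, bisecting both the chord and the central angle.
Each half-chord = r sin(θ/2) = 20 sin(30°).
The full chord = 2 × 20 × sin(30°) = 20.

20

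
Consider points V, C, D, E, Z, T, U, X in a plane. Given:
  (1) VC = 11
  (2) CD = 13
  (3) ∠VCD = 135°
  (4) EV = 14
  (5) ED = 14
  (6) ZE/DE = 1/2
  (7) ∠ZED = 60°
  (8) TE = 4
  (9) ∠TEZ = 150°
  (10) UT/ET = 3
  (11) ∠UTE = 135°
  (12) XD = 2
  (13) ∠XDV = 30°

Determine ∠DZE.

From the given relations: ZE = 1/2·DE = 1/2·14 = 7.
Step 1: By the law of cosines on triangle ZED: ZD² = 7² + 14² − 2·7·14·cos(60°) = 147, so ZD = 7·√3.
Step 2: By the inverse law of cosines on triangle DZE: cos(∠DZE) = ((7·√3)² + 7² − 14²) / (2·7·√3·7) = 0/169.74 = 0, so ∠DZE = 90°.

Therefore, the measure of angle ∠DZE = 90°.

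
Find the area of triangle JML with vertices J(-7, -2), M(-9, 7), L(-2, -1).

The Shoelace formula computes the area from vertex coordinates by summing cross products.
For vertices (-7,-2), (-9,7), (-2,-1):
Signed sum = -7*7 - -9*-2 + -9*-1 - -2*7 + -2*-2 - -7*-1
= -67 + 23 + -3 = -47
Area = (1/2)|-47| = 47/2.

47/2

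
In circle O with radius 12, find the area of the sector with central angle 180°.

The full circle has area πr² = π(12)² = 144*pi.
The sector covers 180° out of 360°, a fraction of 1/2.
Sector area = 144*pi × 1/2 = 72*pi.

72*pi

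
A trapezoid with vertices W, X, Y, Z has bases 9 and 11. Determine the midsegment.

midsegment = (9 + 11) / 2 = 20 / 2 = 10

10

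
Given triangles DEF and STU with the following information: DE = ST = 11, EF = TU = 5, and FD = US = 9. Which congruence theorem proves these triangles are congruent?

The given information matches SSS: All three pairs of corresponding sides are equal (Side-Side-Side).

SSS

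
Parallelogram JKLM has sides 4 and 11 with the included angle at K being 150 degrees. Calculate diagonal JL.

Using the law of cosines:
d^2 = 4^2 + 11^2 - 2(4)(11)cos(150 degrees)
d^2 = 16 + 121 - 88*-sqrt(3)/2
d^2 = 44*sqrt(3) + 137
d = sqrt(44*sqrt(3) + 137)

sqrt(44*sqrt(3) + 137)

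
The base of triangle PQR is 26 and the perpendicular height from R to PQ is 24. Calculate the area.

Area = (1/2) * base * height
Area = (1/2) * 26 * 24
Area = 312

312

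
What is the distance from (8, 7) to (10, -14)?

d = sqrt((2)^2 + (-21)^2) = sqrt(445)

sqrt(445)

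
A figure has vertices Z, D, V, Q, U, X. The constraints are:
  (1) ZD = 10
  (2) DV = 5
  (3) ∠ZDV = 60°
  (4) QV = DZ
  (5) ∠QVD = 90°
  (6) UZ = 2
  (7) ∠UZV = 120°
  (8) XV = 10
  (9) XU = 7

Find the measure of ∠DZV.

Step 1: By the law of cosines on triangle ZDV: ZV² = 10² + 5² − 2·10·5·cos(60°) = 75, so ZV = 5·√3.
Step 2: By the inverse law of cosines on triangle DZV: cos(∠DZV) = (10² + (5·√3)² − 5²) / (2·10·5·√3) = 150/173.21 = 0.866, so ∠DZV = 30°.

Therefore, the measure of angle ∠DZV = 30°.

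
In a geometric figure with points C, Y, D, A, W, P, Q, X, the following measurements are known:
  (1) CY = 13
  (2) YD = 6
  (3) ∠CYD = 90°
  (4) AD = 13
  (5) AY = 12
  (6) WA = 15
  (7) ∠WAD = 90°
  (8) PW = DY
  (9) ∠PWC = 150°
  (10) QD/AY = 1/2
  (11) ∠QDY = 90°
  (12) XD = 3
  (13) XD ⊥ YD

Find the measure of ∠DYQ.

From the given relations: QD = 1/2·AY = 1/2·12 = 6.
Step 1: By the law of cosines on triangle YDQ: YQ² = 6² + 6² − 2·6·6·cos(90°) = 72, so YQ = 6·√2.
Step 2: By the inverse law of cosines on triangle DYQ: cos(∠DYQ) = (6² + (6·√2)² − 6²) / (2·6·6·√2) = 72/101.82 = 0.7071, so ∠DYQ = 45°.

Therefore, the measure of angle ∠DYQ = 45°.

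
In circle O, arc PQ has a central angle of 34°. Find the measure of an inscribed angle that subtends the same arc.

An inscribed angle intercepts an arc from a point on the circle, while the central angle intercepts the same arc from the center.
The inscribed angle is always half the central angle: 34° / 2 = 17°.

17°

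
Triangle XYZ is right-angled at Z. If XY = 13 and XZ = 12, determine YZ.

Rearranging the Pythagorean theorem to solve for the unknown leg:
leg^2 = hypotenuse^2 - known_leg^2 = 169 - 144 = 25
leg = sqrt(25) = 5.

5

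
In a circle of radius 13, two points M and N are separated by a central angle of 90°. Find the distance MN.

Chord = 2(13) sin(45°) = 13*sqrt(2)

13*sqrt(2)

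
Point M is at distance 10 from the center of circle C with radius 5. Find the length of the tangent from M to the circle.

Let T be the point of tangency. Then CT ⊥ MT (radius ⊥ tangent).
In right triangle CTM: CM² = CT² + MT²
10² = 5² + MT²
MT² = 75, MT = 5*sqrt(3)

5*sqrt(3)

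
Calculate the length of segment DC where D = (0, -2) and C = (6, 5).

d = sqrt((6)^2 + (7)^2) = sqrt(85)

sqrt(85)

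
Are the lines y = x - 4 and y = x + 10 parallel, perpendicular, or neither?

Slope of line 1: m1 = 1
Slope of line 2: m2 = 1
m1 = m2, so the lines are parallel.

Parallel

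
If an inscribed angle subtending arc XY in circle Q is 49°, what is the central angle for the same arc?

The inscribed angle theorem states that a central angle is always twice any inscribed angle that subtends the same arc.
Since the inscribed angle is 49°, the central angle = 2 × 49° = 98°.

98°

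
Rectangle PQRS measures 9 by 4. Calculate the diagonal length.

d = sqrt(9^2 + 4^2) = sqrt(97)

sqrt(97)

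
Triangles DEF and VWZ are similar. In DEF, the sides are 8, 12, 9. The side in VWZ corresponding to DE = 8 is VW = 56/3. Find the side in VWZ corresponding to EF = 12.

Similar triangles have proportional sides. Setting up the proportion:
VW / DE = WZ / EF
56/3 / 8 = WZ / 12
WZ = 12 * 56/3 / 8 = 28.

28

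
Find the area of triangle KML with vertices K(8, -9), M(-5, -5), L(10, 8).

Using the Shoelace formula for a triangle:
Area = (1/2)|x0(y1 - y2) + x1(y2 - y0) + x2(y0 - y1)|
Area = (1/2)|8(-5 - 8) + -5(8 - -9) + 10(-9 - -5)|
Area = (1/2)|-104 + -85 + -40|
Area = (1/2)|-229|
Area = (1/2)(229)
Area = 229/2

229/2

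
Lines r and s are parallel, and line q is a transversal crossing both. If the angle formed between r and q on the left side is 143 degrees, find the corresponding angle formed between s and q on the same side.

Corresponding angles formed by parallel lines and a transversal are equal.
The given angle is 143 degrees.
The corresponding angle = 143 degrees.

143 degrees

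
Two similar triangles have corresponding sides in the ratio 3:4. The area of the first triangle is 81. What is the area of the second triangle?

The ratio of areas of similar triangles = (side ratio)^2.
Side ratio = 3:4, so area ratio = 9:16.
Area of the second triangle / Area of the first triangle = 16/9
Area of the second triangle = 81 * 16/9 = 144

144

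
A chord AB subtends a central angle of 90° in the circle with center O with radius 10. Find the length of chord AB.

Drop a perpendicular from the center to the chord, bisecting both the chord and the central angle.
Each half-chord = r sin(θ/2) = 10 sin(45°).
The full chord = 2 × 10 × sin(45°) = 10*sqrt(2).

10*sqrt(2)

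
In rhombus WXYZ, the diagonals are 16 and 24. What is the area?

Area = (16 * 24) / 2 = 384 / 2 = 192

192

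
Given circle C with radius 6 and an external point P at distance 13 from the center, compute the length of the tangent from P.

tangent = √(d² - r²) = √(13² - 6²) = √(169 - 36) = √133 = sqrt(133)

sqrt(133)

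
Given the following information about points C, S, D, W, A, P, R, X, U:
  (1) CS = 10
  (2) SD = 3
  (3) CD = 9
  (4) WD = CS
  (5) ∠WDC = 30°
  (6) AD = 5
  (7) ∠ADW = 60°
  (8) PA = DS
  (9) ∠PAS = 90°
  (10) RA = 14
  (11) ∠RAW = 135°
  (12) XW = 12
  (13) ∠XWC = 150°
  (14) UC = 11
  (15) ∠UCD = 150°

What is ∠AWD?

From the given relations: WD = CS = 10.
Step 1: By the law of cosines on triangle WDA: WA² = 10² + 5² − 2·10·5·cos(60°) = 75, so WA = 5·√3.
Step 2: By the inverse law of cosines on triangle AWD: cos(∠AWD) = ((5·√3)² + 10² − 5²) / (2·5·√3·10) = 150/173.21 = 0.866, so ∠AWD = 30°.

Therefore, the measure of angle ∠AWD = 30°.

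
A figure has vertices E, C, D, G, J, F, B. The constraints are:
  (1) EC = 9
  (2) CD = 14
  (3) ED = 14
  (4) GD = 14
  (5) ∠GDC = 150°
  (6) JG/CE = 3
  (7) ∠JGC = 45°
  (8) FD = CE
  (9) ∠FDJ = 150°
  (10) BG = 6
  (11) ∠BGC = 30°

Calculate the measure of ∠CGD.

Step 1: By the law of cosines on triangle GDC: GC² = 14² + 14² − 2·14·14·cos(150°) = 731.48, so GC ≈ 27.05.
Step 2: By the inverse law of cosines on triangle CGD: cos(∠CGD) = (27.05² + 14² − 14²) / (2·27.05·14) = 731.48/757.29 = 0.9659, so ∠CGD = 15°.

Therefore, the measure of angle ∠CGD = 15°.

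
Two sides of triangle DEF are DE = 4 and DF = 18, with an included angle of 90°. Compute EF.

Since angle D = 90°, this is a right triangle and the law of cosines reduces to the Pythagorean theorem.
EF^2 = 4^2 + 18^2 = 340
EF = 2*sqrt(85)

2*sqrt(85)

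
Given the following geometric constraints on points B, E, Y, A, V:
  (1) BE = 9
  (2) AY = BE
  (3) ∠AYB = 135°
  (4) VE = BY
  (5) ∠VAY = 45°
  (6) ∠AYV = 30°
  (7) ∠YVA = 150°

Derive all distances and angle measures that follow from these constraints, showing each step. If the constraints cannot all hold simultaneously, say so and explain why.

These constraints are not satisfiable: (5), (6) and (7) are the three interior angles of triangle VAY, which must sum to 180°, but 45° + 30° + 150° = 225°. No planar figure meets all of them, so nothing further can be derived.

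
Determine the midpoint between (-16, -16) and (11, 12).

The midpoint is the average of the coordinates:
x: (-16 + 11)/2 = -5/2
y: (-16 + 12)/2 = -2
Midpoint = (-5/2, -2)

(-5/2, -2)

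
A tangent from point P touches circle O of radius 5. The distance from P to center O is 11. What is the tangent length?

tangent = √(d² - r²) = √(11² - 5²) = √(121 - 25) = √96 = 4*sqrt(6)

4*sqrt(6)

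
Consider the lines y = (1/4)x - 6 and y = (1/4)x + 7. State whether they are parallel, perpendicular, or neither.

Slope of line 1: m1 = 1/4
Slope of line 2: m2 = 1/4
m1 = m2, so the lines are parallel.

Parallel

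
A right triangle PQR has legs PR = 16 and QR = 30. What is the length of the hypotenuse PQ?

By the Pythagorean theorem: PQ^2 = PR^2 + QR^2
PQ^2 = 16^2 + 30^2 = 256 + 900 = 1156
PQ = sqrt(1156) = 34

34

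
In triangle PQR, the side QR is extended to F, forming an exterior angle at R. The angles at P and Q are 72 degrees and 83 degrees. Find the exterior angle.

The interior angle at R is 180 - 72 - 83 = 25 degrees.
The exterior angle and interior angle at R are supplementary:
Exterior angle = 180 - 25 = 155 degrees.

155 degrees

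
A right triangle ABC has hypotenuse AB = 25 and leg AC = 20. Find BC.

Rearranging the Pythagorean theorem to solve for the unknown leg:
leg^2 = hypotenuse^2 - known_leg^2 = 625 - 400 = 225
leg = sqrt(225) = 15.

15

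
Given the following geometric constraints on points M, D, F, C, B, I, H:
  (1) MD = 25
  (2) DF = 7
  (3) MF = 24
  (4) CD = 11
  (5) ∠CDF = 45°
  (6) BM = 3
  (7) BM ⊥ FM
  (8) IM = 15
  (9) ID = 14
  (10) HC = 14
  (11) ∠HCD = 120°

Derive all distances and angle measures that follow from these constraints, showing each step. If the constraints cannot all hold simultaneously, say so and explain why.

The constraints are consistent.

Step 1: From DC = 11, CH = 14, and ∠DCH = 120°, by the law of cosines:
  DH² = DC² + CH² - 2·DC·CH·cos(120°) = 121 + 196 + 154 = 471
  DH ≈ 21.7

Step 2: From FD = 7, DC = 11, and ∠FDC = 45°, by the law of cosines:
  FC² = FD² + DC² - 2·FD·DC·cos(45°) = 49 + 121 - 108.9 = 61.11
  FC ≈ 7.82

Step 3: From FM = 24, MB = 3, and ∠FMB = 90°, by the law of cosines:
  FB² = FM² + MB² - 2·FM·MB·cos(90°) = 576 + 9 - 0 = 585
  FB = 3·√65

Step 4: From MD = 25, MF = 24, DF = 7, by the inverse law of cosines:
  cos(∠DMF) = (MD² + MF² - DF²) / (2·MD·MF)
  ∠DMF = 16.26°

Step 5: From MD = 25, MI = 15, DI = 14, by the inverse law of cosines:
  cos(∠DMI) = (MD² + MI² - DI²) / (2·MD·MI)
  ∠DMI = 29.31°

Step 6: From DF = 7, DM = 25, FM = 24, by the inverse law of cosines:
  cos(∠FDM) = (DF² + DM² - FM²) / (2·DF·DM)
  ∠FDM = 73.74°

Step 7: From DI = 14, DM = 25, IM = 15, by the inverse law of cosines:
  cos(∠IDM) = (DI² + DM² - IM²) / (2·DI·DM)
  ∠IDM = 31.63°

Step 8: From FD = 7, FM = 24, DM = 25, by the inverse law of cosines:
  cos(∠DFM) = (FD² + FM² - DM²) / (2·FD·FM)
  ∠DFM = 90°

Step 9: From ID = 14, IM = 15, DM = 25, by the inverse law of cosines:
  cos(∠DIM) = (ID² + IM² - DM²) / (2·ID·IM)
  ∠DIM = 119.06°

Step 10: From DC = 11, DH = 21.7, CH = 14, by the inverse law of cosines:
  cos(∠CDH) = (DC² + DH² - CH²) / (2·DC·DH)
  ∠CDH = 33.96°

Step 11: From FB = 3·√65, FM = 24, BM = 3, by the inverse law of cosines:
  cos(∠BFM) = (FB² + FM² - BM²) / (2·FB·FM)
  ∠BFM = 7.13°

Step 12: From FC = 7.82, FD = 7, CD = 11, by the inverse law of cosines:
  cos(∠CFD) = (FC² + FD² - CD²) / (2·FC·FD)
  ∠CFD = 95.71°

Step 13: From CD = 11, CF = 7.82, DF = 7, by the inverse law of cosines:
  cos(∠DCF) = (CD² + CF² - DF²) / (2·CD·CF)
  ∠DCF = 39.29°

Step 14: From BF = 3·√65, BM = 3, FM = 24, by the inverse law of cosines:
  cos(∠FBM) = (BF² + BM² - FM²) / (2·BF·BM)
  ∠FBM = 82.87°

Step 15: From HC = 14, HD = 21.7, CD = 11, by the inverse law of cosines:
  cos(∠CHD) = (HC² + HD² - CD²) / (2·HC·HD)
  ∠CHD = 26.04°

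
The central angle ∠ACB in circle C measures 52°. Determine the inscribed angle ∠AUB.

By the inscribed angle theorem, the inscribed angle is half the central angle.
Inscribed angle = 52° / 2 = 26°

26°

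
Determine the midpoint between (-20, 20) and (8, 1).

M = ((x₁ + x₂)/2, (y₁ + y₂)/2)
= ((-20 + 8)/2, (20 + 1)/2)
= (-12/2, 21/2) = (-6, 21/2)

(-6, 21/2)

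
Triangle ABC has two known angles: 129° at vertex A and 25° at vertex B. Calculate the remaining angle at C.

angle C = 180 - 129 - 25 = 26 degrees.

26 degrees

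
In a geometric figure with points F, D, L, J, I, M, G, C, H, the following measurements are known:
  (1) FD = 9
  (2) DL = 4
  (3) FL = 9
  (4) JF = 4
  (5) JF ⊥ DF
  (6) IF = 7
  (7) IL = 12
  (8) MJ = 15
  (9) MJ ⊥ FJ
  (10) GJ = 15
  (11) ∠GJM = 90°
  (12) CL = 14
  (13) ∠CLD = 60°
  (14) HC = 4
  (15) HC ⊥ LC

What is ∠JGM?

Step 1: By the law of cosines on triangle GJM: GM² = 15² + 15² − 2·15·15·cos(90°) = 450, so GM = 15·√2.
Step 2: By the inverse law of cosines on triangle JGM: cos(∠JGM) = (15² + (15·√2)² − 15²) / (2·15·15·√2) = 450/636.4 = 0.7071, so ∠JGM = 45°.

Therefore, the measure of angle ∠JGM = 45°.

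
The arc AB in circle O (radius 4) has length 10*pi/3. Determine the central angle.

The full circumference is 2πr = 8*pi.
The arc is 10*pi/3 / 8*pi = 5/12 of the full circle.
So the central angle = 5/12 × 360° = 150°.

150°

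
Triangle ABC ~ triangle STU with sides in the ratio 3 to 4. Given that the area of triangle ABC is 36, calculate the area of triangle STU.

For similar figures, the area ratio equals the square of the side ratio.
Side ratio (ABC to STU) = 3:4, so area ratio = 3^2:4^2 = 9:16.
If the area of ABC is 36, then the area of STU = 36 * (16/9) = 64.

64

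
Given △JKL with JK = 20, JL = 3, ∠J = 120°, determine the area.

Area = (1/2) * JK * JL * sin(J)
Area = (1/2) * 20 * 3 * sin(120°)
Area = (1/2) * 20 * 3 * sqrt(3)/2
Area = 15*sqrt(3)

15*sqrt(3)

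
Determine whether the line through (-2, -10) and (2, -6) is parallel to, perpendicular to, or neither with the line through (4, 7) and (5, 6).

Slope of line 1: m1 = (-6 - -10)/(2 - -2) = 4/4 = 1
Slope of line 2: m2 = (6 - 7)/(5 - 4) = -1/1 = -1
m1 * m2 = -1, so perpendicular.

Perpendicular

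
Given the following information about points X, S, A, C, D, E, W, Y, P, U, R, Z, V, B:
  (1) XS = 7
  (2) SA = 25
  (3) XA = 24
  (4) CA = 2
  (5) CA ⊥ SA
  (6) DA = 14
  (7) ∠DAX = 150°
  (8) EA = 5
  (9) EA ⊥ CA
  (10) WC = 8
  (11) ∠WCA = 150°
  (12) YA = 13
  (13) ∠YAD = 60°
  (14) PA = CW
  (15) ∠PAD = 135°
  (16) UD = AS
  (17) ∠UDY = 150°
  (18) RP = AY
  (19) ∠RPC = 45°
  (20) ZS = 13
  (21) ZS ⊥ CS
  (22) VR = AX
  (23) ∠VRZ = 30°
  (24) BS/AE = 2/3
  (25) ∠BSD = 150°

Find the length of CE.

Step 1: By the law of cosines on triangle CAE: CE² = 2² + 5² − 2·2·5·cos(90°) = 29, so CE = √29.

Therefore, the length of CE = √29.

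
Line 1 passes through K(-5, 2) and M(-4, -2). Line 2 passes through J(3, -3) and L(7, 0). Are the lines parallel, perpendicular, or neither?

Slope of line 1: m1 = (-2 - 2)/(-4 - -5) = -4/1 = -4
Slope of line 2: m2 = (0 - -3)/(7 - 3) = 3/4 = 3/4
m1 != m2 and m1*m2 = -3 != -1. Neither.

Neither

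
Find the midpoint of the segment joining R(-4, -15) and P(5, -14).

The midpoint is the average of the coordinates:
x: (-4 + 5)/2 = 1/2
y: (-15 + -14)/2 = -29/2
Midpoint = (1/2, -29/2)

(1/2, -29/2)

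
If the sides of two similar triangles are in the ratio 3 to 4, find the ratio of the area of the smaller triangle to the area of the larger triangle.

Area scales with the square of linear dimensions. If every length is multiplied by 3/4, then the area is multiplied by (3/4)^2 = 9/16.
The area ratio is 9:16.

9:16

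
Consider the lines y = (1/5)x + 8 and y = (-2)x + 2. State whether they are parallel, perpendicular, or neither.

Slope of line 1: m1 = 1/5
Slope of line 2: m2 = -2
For parallel lines we need equal slopes: 1/5 != -2.
For perpendicular lines we need m1*m2 = -1: (1/5)(-2) = -2/5 != -1.
Since neither condition holds, the lines are neither parallel nor perpendicular.

Neither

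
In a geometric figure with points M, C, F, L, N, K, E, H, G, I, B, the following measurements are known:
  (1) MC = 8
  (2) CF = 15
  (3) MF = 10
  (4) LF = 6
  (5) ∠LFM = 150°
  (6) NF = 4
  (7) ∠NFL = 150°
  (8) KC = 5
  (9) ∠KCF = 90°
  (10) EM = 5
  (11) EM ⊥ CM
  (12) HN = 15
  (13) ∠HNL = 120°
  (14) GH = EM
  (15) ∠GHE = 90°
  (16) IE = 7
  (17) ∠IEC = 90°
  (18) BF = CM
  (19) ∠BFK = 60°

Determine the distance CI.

Step 1: By the law of cosines on triangle EMC: EC² = 5² + 8² − 2·5·8·cos(90°) = 89, so EC = √89.
Step 2: By the law of cosines on triangle CEI: CI² = √89² + 7² − 2·√89·7·cos(90°) = 138, so CI = √138.

Therefore, the length of CI = √138.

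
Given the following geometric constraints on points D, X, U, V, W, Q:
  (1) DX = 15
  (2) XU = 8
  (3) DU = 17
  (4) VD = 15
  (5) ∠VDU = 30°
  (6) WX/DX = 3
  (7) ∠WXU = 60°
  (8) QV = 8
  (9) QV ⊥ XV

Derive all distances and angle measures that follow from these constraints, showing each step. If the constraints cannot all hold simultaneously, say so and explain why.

The constraints are consistent.

From the given relations:
  WX = 3·DX = 3·15 = 45

Step 1: From UD = 17, DV = 15, and ∠UDV = 30°, by the law of cosines:
  UV² = UD² + DV² - 2·UD·DV·cos(30°) = 289 + 225 - 441.7 = 72.33
  UV ≈ 8.5

Step 2: From UX = 8, XW = 45, and ∠UXW = 60°, by the law of cosines:
  UW² = UX² + XW² - 2·UX·XW·cos(60°) = 64 + 2025 - 360 = 1729
  UW ≈ 41.58

Step 3: From DU = 17, DX = 15, UX = 8, by the inverse law of cosines:
  cos(∠UDX) = (DU² + DX² - UX²) / (2·DU·DX)
  ∠UDX = 28.07°

Step 4: From XD = 15, XU = 8, DU = 17, by the inverse law of cosines:
  cos(∠DXU) = (XD² + XU² - DU²) / (2·XD·XU)
  ∠DXU = 90°

Step 5: From UD = 17, UX = 8, DX = 15, by the inverse law of cosines:
  cos(∠DUX) = (UD² + UX² - DX²) / (2·UD·UX)
  ∠DUX = 61.93°

Step 6: From UD = 17, UV = 8.5, DV = 15, by the inverse law of cosines:
  cos(∠DUV) = (UD² + UV² - DV²) / (2·UD·UV)
  ∠DUV = 61.87°

Step 7: From UW = 41.58, UX = 8, WX = 45, by the inverse law of cosines:
  cos(∠WUX) = (UW² + UX² - WX²) / (2·UW·UX)
  ∠WUX = 110.41°

Step 8: From VD = 15, VU = 8.5, DU = 17, by the inverse law of cosines:
  cos(∠DVU) = (VD² + VU² - DU²) / (2·VD·VU)
  ∠DVU = 88.13°

Step 9: From WU = 41.58, WX = 45, UX = 8, by the inverse law of cosines:
  cos(∠UWX) = (WU² + WX² - UX²) / (2·WU·WX)
  ∠UWX = 9.59°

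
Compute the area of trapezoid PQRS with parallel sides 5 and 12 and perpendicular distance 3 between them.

A trapezoid's area equals the midsegment times the height.
The midsegment is (5 + 12) / 2 = 17/2.
Area = 17/2 * 3 = 51/2.

51/2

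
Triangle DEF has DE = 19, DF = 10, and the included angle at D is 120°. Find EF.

By the law of cosines: EF^2 = DE^2 + DF^2 - 2*DE*DF*cos(D)
EF^2 = 19^2 + 10^2 - 2*19*10*cos(120°)
EF^2 = 361 + 100 - 380*(-1/2)
EF^2 = 651
EF = sqrt(651)

sqrt(651)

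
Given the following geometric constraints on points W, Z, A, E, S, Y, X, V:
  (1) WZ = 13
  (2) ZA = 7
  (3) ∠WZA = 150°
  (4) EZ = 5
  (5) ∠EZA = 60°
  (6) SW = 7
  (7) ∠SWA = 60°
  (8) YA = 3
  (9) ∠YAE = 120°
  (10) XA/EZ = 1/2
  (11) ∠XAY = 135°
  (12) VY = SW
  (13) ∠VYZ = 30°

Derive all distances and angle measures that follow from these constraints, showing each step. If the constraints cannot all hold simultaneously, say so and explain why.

The constraints are consistent.

From the given relations:
  XA = 1/2·EZ = 1/2·5 ≈ 2.5
  VY = SW = 7

Step 1: From WZ = 13, ZA = 7, and ∠WZA = 150°, by the law of cosines:
  WA² = WZ² + ZA² - 2·WZ·ZA·cos(150°) = 169 + 49 + 157.6 = 375.6
  WA ≈ 19.38

Step 2: From AZ = 7, ZE = 5, and ∠AZE = 60°, by the law of cosines:
  AE² = AZ² + ZE² - 2·AZ·ZE·cos(60°) = 49 + 25 - 35 = 39
  AE = √39

Step 3: From YA = 3, AX = 2.5, and ∠YAX = 135°, by the law of cosines:
  YX² = YA² + AX² - 2·YA·AX·cos(135°) = 9 + 6.25 + 10.61 = 25.86
  YX ≈ 5.08

Step 4: From AW = 19.38, WS = 7, and ∠AWS = 60°, by the law of cosines:
  AS² = AW² + WS² - 2·AW·WS·cos(60°) = 375.6 + 49 - 135.7 = 289
  AS ≈ 17

Step 5: From EA = √39, AY = 3, and ∠EAY = 120°, by the law of cosines:
  EY² = EA² + AY² - 2·EA·AY·cos(120°) = 39 + 9 + 18.73 = 66.73
  EY ≈ 8.17

Step 6: From WA = 19.38, WZ = 13, AZ = 7, by the inverse law of cosines:
  cos(∠AWZ) = (WA² + WZ² - AZ²) / (2·WA·WZ)
  ∠AWZ = 10.4°

Step 7: From AE = √39, AZ = 7, EZ = 5, by the inverse law of cosines:
  cos(∠EAZ) = (AE² + AZ² - EZ²) / (2·AE·AZ)
  ∠EAZ = 43.9°

Step 8: From AW = 19.38, AZ = 7, WZ = 13, by the inverse law of cosines:
  cos(∠WAZ) = (AW² + AZ² - WZ²) / (2·AW·AZ)
  ∠WAZ = 19.6°

Step 9: From EA = √39, EZ = 5, AZ = 7, by the inverse law of cosines:
  cos(∠AEZ) = (EA² + EZ² - AZ²) / (2·EA·EZ)
  ∠AEZ = 76.1°

Step 10: From YA = 3, YX = 5.08, AX = 2.5, by the inverse law of cosines:
  cos(∠AYX) = (YA² + YX² - AX²) / (2·YA·YX)
  ∠AYX = 20.34°

Step 11: From XA = 2.5, XY = 5.08, AY = 3, by the inverse law of cosines:
  cos(∠AXY) = (XA² + XY² - AY²) / (2·XA·XY)
  ∠AXY = 24.66°

Step 12: From AS = 17, AW = 19.38, SW = 7, by the inverse law of cosines:
  cos(∠SAW) = (AS² + AW² - SW²) / (2·AS·AW)
  ∠SAW = 20.89°

Step 13: From EA = √39, EY = 8.17, AY = 3, by the inverse law of cosines:
  cos(∠AEY) = (EA² + EY² - AY²) / (2·EA·EY)
  ∠AEY = 18.54°

Step 14: From SA = 17, SW = 7, AW = 19.38, by the inverse law of cosines:
  cos(∠ASW) = (SA² + SW² - AW²) / (2·SA·SW)
  ∠ASW = 99.11°

Step 15: From YA = 3, YE = 8.17, AE = √39, by the inverse law of cosines:
  cos(∠AYE) = (YA² + YE² - AE²) / (2·YA·YE)
  ∠AYE = 41.46°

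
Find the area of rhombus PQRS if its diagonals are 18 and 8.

The diagonals of a rhombus divide it into four right triangles.
Each triangle has legs 18/ 2 = 9 and 8/2 = 4, so each has area (1/2)*9*4 = 18.
Four such triangles give total area = (d1 * d2) / 2 = 72.

72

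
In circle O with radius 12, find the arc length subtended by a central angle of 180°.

The full circumference is 2πr = 2π(12) = 24*pi.
The arc spans 180° out of 360°, which is a fraction of 1/2.
Arc length = 24*pi × 1/2 = 12*pi.

12*pi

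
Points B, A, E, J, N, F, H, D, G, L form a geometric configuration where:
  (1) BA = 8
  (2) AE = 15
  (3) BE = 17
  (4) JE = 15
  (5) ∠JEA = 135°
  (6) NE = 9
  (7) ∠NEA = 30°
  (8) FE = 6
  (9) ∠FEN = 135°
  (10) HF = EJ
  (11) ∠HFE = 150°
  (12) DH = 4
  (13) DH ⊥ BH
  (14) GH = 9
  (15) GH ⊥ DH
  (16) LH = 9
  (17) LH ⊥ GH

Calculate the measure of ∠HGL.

Step 1: By the law of cosines on triangle GHL: GL² = 9² + 9² − 2·9·9·cos(90°) = 162, so GL = 9·√2.
Step 2: By the inverse law of cosines on triangle HGL: cos(∠HGL) = (9² + (9·√2)² − 9²) / (2·9·9·√2) = 162/229.1 = 0.7071, so ∠HGL = 45°.

Therefore, the measure of angle ∠HGL = 45°.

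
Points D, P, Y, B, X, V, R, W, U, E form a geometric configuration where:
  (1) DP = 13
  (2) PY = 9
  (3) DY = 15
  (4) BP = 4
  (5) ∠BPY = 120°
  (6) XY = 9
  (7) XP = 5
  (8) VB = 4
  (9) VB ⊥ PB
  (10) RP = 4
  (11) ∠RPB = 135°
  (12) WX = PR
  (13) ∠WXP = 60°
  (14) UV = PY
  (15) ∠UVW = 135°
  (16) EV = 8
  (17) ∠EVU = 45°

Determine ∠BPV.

Step 1: By the law of cosines on triangle PBV: PV² = 4² + 4² − 2·4·4·cos(90°) = 32, so PV = 4·√2.
Step 2: By the inverse law of cosines on triangle BPV: cos(∠BPV) = (4² + (4·√2)² − 4²) / (2·4·4·√2) = 32/45.25 = 0.7071, so ∠BPV = 45°.

Therefore, the measure of angle ∠BPV = 45°.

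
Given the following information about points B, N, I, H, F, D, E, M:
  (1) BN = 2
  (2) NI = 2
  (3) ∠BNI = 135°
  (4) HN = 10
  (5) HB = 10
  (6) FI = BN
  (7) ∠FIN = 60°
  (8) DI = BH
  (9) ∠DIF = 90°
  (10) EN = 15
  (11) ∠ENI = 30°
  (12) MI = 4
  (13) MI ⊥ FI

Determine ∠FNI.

From the given relations: FI = BN = 2.
Step 1: By the law of cosines on triangle NIF: NF² = 2² + 2² − 2·2·2·cos(60°) = 4, so NF = 2.
Step 2: By the inverse law of cosines on triangle FNI: cos(∠FNI) = (2² + 2² − 2²) / (2·2·2) = 4/8 = 0.5, so ∠FNI = 60°.

Therefore, the measure of angle ∠FNI = 60°.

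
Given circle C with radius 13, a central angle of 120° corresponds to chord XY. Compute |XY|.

Chord = 2(13) sin(60°) = 13*sqrt(3)

13*sqrt(3)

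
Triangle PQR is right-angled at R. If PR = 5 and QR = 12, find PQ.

In a right triangle, the square of the hypotenuse equals the sum of the squares of the two legs.
The legs are 5 and 12, so the hypotenuse = sqrt(25 + 144) = sqrt(169) = 13.

13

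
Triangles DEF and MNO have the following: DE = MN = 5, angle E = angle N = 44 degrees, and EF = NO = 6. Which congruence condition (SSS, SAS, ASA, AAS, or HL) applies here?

The given information provides:
DE = MN = 5, angle E = angle N = 44 degrees, and EF = NO = 6
This matches the SAS congruence theorem.
Two pairs of corresponding sides and the included angle are equal (Side-Angle-Side).

SAS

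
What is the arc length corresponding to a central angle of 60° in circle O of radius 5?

Arc length = 2πr × θ/360
= 2π × 5 × 1/6
= 5*pi/3

5*pi/3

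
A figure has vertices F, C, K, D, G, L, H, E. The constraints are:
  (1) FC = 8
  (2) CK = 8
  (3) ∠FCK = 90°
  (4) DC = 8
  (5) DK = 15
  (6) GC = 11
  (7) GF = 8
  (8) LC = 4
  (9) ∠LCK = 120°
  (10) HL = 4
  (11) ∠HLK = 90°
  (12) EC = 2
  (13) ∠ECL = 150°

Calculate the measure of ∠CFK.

Step 1: By the law of cosines on triangle FCK: FK² = 8² + 8² − 2·8·8·cos(90°) = 128, so FK = 8·√2.
Step 2: By the inverse law of cosines on triangle CFK: cos(∠CFK) = (8² + (8·√2)² − 8²) / (2·8·8·√2) = 128/181.02 = 0.7071, so ∠CFK = 45°.

Therefore, the measure of angle ∠CFK = 45°.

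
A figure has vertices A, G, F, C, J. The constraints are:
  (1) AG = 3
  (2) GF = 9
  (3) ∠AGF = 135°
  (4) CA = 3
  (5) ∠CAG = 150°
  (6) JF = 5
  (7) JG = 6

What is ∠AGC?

Step 1: By the law of cosines on triangle GAC: GC² = 3² + 3² − 2·3·3·cos(150°) = 33.59, so GC ≈ 5.8.
Step 2: By the inverse law of cosines on triangle AGC: cos(∠AGC) = (3² + 5.8² − 3²) / (2·3·5.8) = 33.59/34.77 = 0.9659, so ∠AGC = 15°.

Therefore, the measure of angle ∠AGC = 15°.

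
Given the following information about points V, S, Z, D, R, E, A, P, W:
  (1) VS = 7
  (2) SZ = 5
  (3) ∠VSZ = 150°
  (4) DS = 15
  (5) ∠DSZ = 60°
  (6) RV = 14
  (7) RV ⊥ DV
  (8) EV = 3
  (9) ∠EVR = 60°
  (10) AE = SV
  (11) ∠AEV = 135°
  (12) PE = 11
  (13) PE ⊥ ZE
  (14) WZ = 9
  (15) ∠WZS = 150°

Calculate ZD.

Step 1: By the law of cosines on triangle ZSD: ZD² = 5² + 15² − 2·5·15·cos(60°) = 175, so ZD = 5·√7.

Therefore, the length of ZD = 5·√7.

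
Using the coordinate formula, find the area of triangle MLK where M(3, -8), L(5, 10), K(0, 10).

Using the Shoelace formula for a triangle:
Area = (1/2)|x0(y1 - y2) + x1(y2 - y0) + x2(y0 - y1)|
Area = (1/2)|3(10 - 10) + 5(10 - -8) + 0(-8 - 10)|
Area = (1/2)|0 + 90 + 0|
Area = (1/2)|90|
Area = (1/2)(90)
Area = 45

45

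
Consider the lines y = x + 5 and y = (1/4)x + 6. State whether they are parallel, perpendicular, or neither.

Slope of line 1: m1 = 1
Slope of line 2: m2 = 1/4
m1 != m2 and m1*m2 = 1/4 != -1. Neither.

Neither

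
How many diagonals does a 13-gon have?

Each of the 13 vertices connects to 10 non-adjacent vertices via diagonals.
Total connections = 13 × 10 = 130, but each diagonal is counted twice.
Number of diagonals = 130 / 2 = 65.

65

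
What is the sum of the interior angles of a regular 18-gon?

The sum of interior angles of an n-sided polygon is (n - 2) * 180.
For n = 18: (18 - 2) * 180 = 16 * 180 = 2880 degrees.

2880 degrees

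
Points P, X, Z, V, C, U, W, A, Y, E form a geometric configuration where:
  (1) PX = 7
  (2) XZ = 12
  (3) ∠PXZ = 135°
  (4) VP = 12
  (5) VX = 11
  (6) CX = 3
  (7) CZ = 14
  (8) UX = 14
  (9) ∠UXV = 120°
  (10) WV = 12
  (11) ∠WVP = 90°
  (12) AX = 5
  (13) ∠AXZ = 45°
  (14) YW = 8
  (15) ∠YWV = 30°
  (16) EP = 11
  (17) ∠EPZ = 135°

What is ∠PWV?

Step 1: By the law of cosines on triangle WVP: WP² = 12² + 12² − 2·12·12·cos(90°) = 288, so WP = 12·√2.
Step 2: By the inverse law of cosines on triangle PWV: cos(∠PWV) = ((12·√2)² + 12² − 12²) / (2·12·√2·12) = 288/407.29 = 0.7071, so ∠PWV = 45°.

Therefore, the measure of angle ∠PWV = 45°.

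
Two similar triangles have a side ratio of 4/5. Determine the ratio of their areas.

The ratio of areas of similar triangles equals the square of the side ratio.
Side ratio = 4:5
Area ratio = (4/5)^2 = 16/25 = 16:25

16:25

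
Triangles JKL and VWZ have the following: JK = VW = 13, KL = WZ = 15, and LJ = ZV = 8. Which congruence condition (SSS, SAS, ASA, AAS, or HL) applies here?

The given information provides:
JK = VW = 13, KL = WZ = 15, and LJ = ZV = 8
This matches the SSS congruence theorem.
All three pairs of corresponding sides are equal (Side-Side-Side).

SSS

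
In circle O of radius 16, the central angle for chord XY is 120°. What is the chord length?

Chord length = 2r sin(θ/2)
= 2 × 16 × sin(120°/2)
= 2 × 16 × sin(60°)
= 16*sqrt(3)

16*sqrt(3)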